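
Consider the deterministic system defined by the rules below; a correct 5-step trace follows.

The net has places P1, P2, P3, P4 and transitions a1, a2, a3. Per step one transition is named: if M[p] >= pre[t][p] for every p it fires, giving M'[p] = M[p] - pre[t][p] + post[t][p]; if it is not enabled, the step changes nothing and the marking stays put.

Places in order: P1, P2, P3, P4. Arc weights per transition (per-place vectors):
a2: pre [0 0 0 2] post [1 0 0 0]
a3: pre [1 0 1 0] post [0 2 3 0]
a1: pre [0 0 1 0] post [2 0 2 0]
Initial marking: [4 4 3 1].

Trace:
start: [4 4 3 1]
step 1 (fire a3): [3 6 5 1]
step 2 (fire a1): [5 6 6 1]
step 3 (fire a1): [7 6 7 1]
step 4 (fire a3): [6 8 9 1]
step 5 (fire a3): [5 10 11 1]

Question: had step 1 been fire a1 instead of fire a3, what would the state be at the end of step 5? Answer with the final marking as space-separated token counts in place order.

(re-executing from step 1 with the substitution; state before step 1: [4 4 3 1])
step 1 (fire a1): [6 4 4 1]
step 2 (fire a1): [8 4 5 1]
step 3 (fire a1): [10 4 6 1]
step 4 (fire a3): [9 6 8 1]
step 5 (fire a3): [8 8 10 1]

8 8 10 1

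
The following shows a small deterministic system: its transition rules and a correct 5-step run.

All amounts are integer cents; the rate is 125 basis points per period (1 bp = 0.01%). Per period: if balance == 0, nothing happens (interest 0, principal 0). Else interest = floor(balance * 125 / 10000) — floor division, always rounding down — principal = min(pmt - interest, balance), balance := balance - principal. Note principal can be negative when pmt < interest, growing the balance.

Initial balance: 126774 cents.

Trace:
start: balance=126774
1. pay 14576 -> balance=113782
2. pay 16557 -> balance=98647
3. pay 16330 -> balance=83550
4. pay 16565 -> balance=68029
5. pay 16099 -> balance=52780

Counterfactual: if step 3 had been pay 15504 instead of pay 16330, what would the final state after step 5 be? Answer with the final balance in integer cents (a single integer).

53626

(re-executing from step 3 with the substitution; state before step 3: balance=98647)
3. pay 15504 -> balance=84376
4. pay 16565 -> balance=68865
5. pay 16099 -> balance=53626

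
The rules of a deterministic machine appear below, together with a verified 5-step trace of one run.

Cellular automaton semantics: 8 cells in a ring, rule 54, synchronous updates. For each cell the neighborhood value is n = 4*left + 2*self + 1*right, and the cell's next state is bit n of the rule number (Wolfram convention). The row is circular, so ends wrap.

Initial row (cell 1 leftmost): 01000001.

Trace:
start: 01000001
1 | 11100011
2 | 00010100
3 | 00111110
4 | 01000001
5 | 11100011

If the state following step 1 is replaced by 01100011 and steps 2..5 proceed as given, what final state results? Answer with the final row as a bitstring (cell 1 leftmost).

state after step 1 := 01100011
2 | 10010100
3 | 11111111
4 | 00000000
5 | 00000000

00000000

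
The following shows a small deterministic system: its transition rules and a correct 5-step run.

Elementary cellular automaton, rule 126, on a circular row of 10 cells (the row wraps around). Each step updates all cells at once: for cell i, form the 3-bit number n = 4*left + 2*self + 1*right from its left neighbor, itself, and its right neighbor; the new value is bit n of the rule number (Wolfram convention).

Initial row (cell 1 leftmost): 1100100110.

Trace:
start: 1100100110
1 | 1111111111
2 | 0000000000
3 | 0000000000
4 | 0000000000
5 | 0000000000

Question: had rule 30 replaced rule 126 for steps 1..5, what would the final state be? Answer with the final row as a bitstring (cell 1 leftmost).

(re-executing steps 1..5 under rule 30; state before step 1: 1100100110)
1 | 1011111100
2 | 1010000011
3 | 0011000110
4 | 0110101101
5 | 0100101001

0100101001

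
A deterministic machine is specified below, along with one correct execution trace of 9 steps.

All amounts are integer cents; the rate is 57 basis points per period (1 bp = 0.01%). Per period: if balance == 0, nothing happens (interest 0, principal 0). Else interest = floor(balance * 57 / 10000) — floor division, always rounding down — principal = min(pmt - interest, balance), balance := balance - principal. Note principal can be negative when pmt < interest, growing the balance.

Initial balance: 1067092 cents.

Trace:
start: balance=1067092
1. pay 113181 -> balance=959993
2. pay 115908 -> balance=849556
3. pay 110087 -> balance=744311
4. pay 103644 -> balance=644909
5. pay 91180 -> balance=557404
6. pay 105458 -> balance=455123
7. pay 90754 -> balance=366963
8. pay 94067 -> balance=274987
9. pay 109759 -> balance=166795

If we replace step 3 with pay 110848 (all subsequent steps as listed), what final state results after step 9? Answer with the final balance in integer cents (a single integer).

(re-executing from step 3 with the substitution; state before step 3: balance=849556)
3. pay 110848 -> balance=743550
4. pay 103644 -> balance=644144
5. pay 91180 -> balance=556635
6. pay 105458 -> balance=454349
7. pay 90754 -> balance=366184
8. pay 94067 -> balance=274204
9. pay 109759 -> balance=166007

166007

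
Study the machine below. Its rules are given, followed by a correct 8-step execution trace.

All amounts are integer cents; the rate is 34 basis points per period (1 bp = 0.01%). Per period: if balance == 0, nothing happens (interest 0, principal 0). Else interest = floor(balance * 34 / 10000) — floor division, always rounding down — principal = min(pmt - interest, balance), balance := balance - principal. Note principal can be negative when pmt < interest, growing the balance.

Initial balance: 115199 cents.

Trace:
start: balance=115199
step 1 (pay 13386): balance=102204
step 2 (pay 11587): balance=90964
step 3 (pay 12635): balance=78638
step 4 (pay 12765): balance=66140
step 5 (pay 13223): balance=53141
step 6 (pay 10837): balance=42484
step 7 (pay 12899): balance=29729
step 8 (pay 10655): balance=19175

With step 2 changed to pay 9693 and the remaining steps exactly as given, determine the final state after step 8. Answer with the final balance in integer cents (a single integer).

21107

(re-executing from step 2 with the substitution; state before step 2: balance=102204)
step 2 (pay 9693): balance=92858
step 3 (pay 12635): balance=80538
step 4 (pay 12765): balance=68046
step 5 (pay 13223): balance=55054
step 6 (pay 10837): balance=44404
step 7 (pay 12899): balance=31655
step 8 (pay 10655): balance=21107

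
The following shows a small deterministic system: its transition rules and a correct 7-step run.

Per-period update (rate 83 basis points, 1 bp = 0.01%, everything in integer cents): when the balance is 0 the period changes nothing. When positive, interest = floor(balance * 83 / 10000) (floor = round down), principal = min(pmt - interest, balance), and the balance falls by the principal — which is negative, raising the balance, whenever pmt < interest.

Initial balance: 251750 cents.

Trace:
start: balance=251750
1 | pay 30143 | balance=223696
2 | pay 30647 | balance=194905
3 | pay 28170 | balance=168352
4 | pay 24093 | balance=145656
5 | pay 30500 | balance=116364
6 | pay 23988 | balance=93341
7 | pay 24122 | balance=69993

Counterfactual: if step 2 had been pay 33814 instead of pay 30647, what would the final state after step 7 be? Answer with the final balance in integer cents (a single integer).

(re-executing from step 2 with the substitution; state before step 2: balance=223696)
2 | pay 33814 | balance=191738
3 | pay 28170 | balance=165159
4 | pay 24093 | balance=142436
5 | pay 30500 | balance=113118
6 | pay 23988 | balance=90068
7 | pay 24122 | balance=66693

66693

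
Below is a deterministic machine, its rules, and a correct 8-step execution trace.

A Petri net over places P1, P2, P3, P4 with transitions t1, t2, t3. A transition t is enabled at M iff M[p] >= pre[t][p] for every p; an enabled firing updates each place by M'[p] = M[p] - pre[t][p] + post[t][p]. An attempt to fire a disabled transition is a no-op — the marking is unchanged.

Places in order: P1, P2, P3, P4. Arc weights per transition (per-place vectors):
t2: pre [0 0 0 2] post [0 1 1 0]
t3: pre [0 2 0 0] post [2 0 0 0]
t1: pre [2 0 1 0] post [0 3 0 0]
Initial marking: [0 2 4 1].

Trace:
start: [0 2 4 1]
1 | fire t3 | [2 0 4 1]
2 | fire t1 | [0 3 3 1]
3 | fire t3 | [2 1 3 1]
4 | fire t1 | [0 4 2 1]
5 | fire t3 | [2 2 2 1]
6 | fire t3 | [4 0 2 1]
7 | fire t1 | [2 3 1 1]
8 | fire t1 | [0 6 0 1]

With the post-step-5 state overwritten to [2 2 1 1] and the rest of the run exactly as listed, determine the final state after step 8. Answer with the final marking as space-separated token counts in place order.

state after step 5 := [2 2 1 1]
6 | fire t3 | [4 0 1 1]
7 | fire t1 | [2 3 0 1]
8 | fire t1 | [2 3 0 1]

2 3 0 1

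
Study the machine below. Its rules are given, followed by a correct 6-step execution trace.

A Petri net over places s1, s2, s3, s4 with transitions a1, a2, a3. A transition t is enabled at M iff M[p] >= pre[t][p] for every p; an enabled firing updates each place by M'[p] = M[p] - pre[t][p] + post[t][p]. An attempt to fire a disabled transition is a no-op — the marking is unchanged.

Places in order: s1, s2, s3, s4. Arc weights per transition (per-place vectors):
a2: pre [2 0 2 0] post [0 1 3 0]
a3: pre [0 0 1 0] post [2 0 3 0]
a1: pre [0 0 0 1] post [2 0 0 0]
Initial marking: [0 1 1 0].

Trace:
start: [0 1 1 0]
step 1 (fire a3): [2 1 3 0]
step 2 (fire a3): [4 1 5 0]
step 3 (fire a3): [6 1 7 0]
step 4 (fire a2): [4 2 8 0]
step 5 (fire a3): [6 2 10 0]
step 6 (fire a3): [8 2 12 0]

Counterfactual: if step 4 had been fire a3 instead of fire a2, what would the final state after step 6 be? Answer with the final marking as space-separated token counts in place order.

12 1 13 0

(re-executing from step 4 with the substitution; state before step 4: [6 1 7 0])
step 4 (fire a3): [8 1 9 0]
step 5 (fire a3): [10 1 11 0]
step 6 (fire a3): [12 1 13 0]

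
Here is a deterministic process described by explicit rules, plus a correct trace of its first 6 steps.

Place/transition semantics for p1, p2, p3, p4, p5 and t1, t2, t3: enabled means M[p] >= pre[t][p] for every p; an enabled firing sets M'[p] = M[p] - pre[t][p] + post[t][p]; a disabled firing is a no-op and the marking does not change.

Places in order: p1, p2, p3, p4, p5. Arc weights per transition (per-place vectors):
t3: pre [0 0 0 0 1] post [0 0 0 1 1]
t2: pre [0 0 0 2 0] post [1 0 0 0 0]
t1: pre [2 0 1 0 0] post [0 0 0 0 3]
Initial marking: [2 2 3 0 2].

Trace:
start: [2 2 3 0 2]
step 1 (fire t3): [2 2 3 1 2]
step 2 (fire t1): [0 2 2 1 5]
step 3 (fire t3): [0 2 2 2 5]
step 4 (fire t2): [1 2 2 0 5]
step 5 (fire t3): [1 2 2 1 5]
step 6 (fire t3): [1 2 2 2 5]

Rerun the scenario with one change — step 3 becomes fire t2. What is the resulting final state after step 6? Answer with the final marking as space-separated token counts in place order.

0 2 2 3 5

(re-executing from step 3 with the substitution; state before step 3: [0 2 2 1 5])
step 3 (fire t2): [0 2 2 1 5]
step 4 (fire t2): [0 2 2 1 5]
step 5 (fire t3): [0 2 2 2 5]
step 6 (fire t3): [0 2 2 3 5]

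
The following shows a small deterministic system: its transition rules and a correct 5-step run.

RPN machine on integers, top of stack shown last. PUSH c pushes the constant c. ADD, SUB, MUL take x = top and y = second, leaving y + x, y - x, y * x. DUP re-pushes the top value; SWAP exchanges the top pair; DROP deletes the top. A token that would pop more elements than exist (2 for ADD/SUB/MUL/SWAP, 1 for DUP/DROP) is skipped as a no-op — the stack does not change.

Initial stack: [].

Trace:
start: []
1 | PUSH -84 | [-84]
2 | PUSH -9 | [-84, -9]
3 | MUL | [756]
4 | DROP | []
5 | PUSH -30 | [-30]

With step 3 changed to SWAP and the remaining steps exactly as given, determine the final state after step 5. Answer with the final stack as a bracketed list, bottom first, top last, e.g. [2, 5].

(re-executing from step 3 with the substitution; state before step 3: [-84, -9])
3 | SWAP | [-9, -84]
4 | DROP | [-9]
5 | PUSH -30 | [-9, -30]

[-9, -30]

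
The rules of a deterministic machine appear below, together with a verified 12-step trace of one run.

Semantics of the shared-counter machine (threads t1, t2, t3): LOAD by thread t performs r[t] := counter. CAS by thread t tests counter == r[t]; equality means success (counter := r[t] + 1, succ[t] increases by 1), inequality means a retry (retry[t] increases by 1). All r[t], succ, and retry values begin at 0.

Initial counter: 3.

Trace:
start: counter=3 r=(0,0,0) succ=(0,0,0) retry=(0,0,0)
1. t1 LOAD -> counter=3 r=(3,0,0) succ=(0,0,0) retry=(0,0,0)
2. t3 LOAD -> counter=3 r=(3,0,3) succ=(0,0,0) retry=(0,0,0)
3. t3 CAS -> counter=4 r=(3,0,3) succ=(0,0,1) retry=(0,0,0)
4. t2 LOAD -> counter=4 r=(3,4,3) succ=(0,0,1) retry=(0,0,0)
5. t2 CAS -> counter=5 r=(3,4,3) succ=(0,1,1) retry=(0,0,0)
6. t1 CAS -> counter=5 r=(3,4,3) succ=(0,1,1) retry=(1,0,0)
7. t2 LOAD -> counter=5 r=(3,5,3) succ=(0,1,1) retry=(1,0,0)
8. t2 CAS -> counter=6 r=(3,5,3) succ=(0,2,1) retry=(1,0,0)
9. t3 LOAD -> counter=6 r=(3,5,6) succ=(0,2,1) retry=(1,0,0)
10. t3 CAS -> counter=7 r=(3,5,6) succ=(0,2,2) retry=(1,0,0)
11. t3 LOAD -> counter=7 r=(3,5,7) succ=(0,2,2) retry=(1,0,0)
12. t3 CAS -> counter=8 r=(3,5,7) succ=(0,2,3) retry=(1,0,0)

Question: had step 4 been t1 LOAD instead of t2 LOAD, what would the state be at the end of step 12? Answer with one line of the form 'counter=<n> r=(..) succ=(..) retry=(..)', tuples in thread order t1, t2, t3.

counter=8 r=(4,5,7) succ=(1,1,3) retry=(0,1,0)

(re-executing from step 4 with the substitution; state before step 4: counter=4 r=(3,0,3) succ=(0,0,1) retry=(0,0,0))
4. t1 LOAD -> counter=4 r=(4,0,3) succ=(0,0,1) retry=(0,0,0)
5. t2 CAS -> counter=4 r=(4,0,3) succ=(0,0,1) retry=(0,1,0)
6. t1 CAS -> counter=5 r=(4,0,3) succ=(1,0,1) retry=(0,1,0)
7. t2 LOAD -> counter=5 r=(4,5,3) succ=(1,0,1) retry=(0,1,0)
8. t2 CAS -> counter=6 r=(4,5,3) succ=(1,1,1) retry=(0,1,0)
9. t3 LOAD -> counter=6 r=(4,5,6) succ=(1,1,1) retry=(0,1,0)
10. t3 CAS -> counter=7 r=(4,5,6) succ=(1,1,2) retry=(0,1,0)
11. t3 LOAD -> counter=7 r=(4,5,7) succ=(1,1,2) retry=(0,1,0)
12. t3 CAS -> counter=8 r=(4,5,7) succ=(1,1,3) retry=(0,1,0)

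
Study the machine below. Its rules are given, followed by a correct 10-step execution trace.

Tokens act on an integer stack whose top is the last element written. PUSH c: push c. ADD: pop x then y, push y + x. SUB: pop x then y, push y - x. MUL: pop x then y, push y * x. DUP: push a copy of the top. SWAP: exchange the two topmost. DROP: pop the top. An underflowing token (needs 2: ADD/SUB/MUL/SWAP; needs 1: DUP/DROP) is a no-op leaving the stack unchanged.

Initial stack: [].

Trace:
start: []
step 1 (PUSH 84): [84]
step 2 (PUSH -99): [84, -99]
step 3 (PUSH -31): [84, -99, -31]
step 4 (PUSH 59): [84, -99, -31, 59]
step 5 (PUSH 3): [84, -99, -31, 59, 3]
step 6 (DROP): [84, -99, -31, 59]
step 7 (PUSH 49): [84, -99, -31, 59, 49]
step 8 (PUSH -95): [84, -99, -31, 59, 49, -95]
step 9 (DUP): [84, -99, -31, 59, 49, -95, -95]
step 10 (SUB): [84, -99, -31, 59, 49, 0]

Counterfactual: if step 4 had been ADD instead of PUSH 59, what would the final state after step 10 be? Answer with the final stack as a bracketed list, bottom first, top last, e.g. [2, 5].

(re-executing from step 4 with the substitution; state before step 4: [84, -99, -31])
step 4 (ADD): [84, -130]
step 5 (PUSH 3): [84, -130, 3]
step 6 (DROP): [84, -130]
step 7 (PUSH 49): [84, -130, 49]
step 8 (PUSH -95): [84, -130, 49, -95]
step 9 (DUP): [84, -130, 49, -95, -95]
step 10 (SUB): [84, -130, 49, 0]

[84, -130, 49, 0]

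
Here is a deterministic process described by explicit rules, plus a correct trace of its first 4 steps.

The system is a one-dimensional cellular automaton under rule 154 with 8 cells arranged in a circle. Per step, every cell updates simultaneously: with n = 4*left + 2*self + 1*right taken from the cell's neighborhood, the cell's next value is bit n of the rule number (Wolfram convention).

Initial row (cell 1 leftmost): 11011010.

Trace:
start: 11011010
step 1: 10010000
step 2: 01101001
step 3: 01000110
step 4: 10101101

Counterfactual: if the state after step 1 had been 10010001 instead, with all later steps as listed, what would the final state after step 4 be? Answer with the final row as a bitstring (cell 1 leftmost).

state after step 1 := 10010001
step 2: 01101011
step 3: 01000010
step 4: 10100101

10100101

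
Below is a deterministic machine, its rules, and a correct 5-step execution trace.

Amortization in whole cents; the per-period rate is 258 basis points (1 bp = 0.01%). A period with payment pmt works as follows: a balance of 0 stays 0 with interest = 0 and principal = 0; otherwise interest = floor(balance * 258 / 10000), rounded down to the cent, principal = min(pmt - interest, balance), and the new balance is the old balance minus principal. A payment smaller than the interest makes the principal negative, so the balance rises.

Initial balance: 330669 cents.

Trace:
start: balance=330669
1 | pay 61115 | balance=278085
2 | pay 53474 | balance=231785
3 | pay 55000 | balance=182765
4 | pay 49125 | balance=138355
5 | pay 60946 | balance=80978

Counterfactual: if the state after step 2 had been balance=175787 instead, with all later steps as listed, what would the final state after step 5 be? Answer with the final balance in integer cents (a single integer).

20533

state after step 2 := balance=175787
3 | pay 55000 | balance=125322
4 | pay 49125 | balance=79430
5 | pay 60946 | balance=20533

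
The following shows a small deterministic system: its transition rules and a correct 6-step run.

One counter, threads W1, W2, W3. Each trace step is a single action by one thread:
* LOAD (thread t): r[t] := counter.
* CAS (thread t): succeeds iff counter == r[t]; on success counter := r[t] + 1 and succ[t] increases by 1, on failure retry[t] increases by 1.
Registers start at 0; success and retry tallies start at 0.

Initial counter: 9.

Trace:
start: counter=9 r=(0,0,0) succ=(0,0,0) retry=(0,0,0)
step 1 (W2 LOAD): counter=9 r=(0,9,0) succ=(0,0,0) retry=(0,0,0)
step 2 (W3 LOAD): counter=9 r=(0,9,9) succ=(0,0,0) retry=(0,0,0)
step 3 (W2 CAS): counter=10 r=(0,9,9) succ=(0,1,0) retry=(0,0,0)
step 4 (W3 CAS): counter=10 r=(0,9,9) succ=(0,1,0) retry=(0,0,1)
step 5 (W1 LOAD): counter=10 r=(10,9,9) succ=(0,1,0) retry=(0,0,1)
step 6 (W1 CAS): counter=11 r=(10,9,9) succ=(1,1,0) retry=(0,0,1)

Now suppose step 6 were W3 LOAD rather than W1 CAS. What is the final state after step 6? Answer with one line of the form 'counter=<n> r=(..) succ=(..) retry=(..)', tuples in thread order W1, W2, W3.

counter=10 r=(10,9,10) succ=(0,1,0) retry=(0,0,1)

(re-executing from step 6 with the substitution; state before step 6: counter=10 r=(10,9,9) succ=(0,1,0) retry=(0,0,1))
step 6 (W3 LOAD): counter=10 r=(10,9,10) succ=(0,1,0) retry=(0,0,1)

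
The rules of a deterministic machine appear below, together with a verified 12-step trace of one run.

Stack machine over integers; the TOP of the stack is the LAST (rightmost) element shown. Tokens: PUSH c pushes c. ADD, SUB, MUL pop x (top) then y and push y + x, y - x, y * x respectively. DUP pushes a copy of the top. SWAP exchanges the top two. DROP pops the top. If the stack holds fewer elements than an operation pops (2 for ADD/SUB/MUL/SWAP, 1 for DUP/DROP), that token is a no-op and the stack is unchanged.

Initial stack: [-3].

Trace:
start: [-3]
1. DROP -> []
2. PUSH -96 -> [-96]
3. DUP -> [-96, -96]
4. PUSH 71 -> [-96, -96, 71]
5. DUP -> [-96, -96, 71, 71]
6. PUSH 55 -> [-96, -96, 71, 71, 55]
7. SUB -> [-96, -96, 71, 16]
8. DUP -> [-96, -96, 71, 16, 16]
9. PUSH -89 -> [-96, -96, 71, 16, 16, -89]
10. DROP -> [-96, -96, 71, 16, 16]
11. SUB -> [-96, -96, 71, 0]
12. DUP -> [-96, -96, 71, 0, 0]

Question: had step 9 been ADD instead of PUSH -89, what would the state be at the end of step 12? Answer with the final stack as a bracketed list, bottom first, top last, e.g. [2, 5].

(re-executing from step 9 with the substitution; state before step 9: [-96, -96, 71, 16, 16])
9. ADD -> [-96, -96, 71, 32]
10. DROP -> [-96, -96, 71]
11. SUB -> [-96, -167]
12. DUP -> [-96, -167, -167]

[-96, -167, -167]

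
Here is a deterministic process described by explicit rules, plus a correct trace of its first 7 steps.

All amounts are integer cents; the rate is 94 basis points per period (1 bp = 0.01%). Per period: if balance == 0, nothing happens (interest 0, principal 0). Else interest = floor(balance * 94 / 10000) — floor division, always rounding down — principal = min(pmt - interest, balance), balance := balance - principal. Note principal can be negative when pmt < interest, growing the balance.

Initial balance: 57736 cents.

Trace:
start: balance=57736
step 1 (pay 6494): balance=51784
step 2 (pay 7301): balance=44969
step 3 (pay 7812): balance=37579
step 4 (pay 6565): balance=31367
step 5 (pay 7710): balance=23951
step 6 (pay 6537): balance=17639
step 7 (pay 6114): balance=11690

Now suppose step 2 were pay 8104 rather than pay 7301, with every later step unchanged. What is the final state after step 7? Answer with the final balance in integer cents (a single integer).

10849

(re-executing from step 2 with the substitution; state before step 2: balance=51784)
step 2 (pay 8104): balance=44166
step 3 (pay 7812): balance=36769
step 4 (pay 6565): balance=30549
step 5 (pay 7710): balance=23126
step 6 (pay 6537): balance=16806
step 7 (pay 6114): balance=10849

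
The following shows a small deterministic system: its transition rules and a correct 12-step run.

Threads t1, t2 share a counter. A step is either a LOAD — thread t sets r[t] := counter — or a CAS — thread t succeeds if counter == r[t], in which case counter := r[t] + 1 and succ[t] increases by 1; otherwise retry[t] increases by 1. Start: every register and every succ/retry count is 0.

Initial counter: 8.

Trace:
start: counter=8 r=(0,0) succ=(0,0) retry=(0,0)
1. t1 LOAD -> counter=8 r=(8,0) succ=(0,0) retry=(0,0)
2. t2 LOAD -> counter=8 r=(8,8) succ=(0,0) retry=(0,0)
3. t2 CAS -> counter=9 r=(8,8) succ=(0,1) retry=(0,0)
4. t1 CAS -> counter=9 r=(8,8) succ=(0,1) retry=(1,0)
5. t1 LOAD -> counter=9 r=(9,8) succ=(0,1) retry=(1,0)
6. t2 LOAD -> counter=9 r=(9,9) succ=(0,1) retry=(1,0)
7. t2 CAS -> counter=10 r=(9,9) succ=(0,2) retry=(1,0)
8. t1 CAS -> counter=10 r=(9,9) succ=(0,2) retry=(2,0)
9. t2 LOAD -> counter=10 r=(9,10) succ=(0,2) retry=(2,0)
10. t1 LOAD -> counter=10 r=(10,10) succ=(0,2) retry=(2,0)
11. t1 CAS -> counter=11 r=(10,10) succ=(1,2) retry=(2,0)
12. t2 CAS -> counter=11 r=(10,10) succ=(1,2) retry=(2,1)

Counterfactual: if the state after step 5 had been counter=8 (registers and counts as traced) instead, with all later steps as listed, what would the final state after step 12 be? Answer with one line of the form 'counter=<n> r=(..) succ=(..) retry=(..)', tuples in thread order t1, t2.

state after step 5 := counter=8 r=(9,8) succ=(0,1) retry=(1,0)
6. t2 LOAD -> counter=8 r=(9,8) succ=(0,1) retry=(1,0)
7. t2 CAS -> counter=9 r=(9,8) succ=(0,2) retry=(1,0)
8. t1 CAS -> counter=10 r=(9,8) succ=(1,2) retry=(1,0)
9. t2 LOAD -> counter=10 r=(9,10) succ=(1,2) retry=(1,0)
10. t1 LOAD -> counter=10 r=(10,10) succ=(1,2) retry=(1,0)
11. t1 CAS -> counter=11 r=(10,10) succ=(2,2) retry=(1,0)
12. t2 CAS -> counter=11 r=(10,10) succ=(2,2) retry=(1,1)

counter=11 r=(10,10) succ=(2,2) retry=(1,1)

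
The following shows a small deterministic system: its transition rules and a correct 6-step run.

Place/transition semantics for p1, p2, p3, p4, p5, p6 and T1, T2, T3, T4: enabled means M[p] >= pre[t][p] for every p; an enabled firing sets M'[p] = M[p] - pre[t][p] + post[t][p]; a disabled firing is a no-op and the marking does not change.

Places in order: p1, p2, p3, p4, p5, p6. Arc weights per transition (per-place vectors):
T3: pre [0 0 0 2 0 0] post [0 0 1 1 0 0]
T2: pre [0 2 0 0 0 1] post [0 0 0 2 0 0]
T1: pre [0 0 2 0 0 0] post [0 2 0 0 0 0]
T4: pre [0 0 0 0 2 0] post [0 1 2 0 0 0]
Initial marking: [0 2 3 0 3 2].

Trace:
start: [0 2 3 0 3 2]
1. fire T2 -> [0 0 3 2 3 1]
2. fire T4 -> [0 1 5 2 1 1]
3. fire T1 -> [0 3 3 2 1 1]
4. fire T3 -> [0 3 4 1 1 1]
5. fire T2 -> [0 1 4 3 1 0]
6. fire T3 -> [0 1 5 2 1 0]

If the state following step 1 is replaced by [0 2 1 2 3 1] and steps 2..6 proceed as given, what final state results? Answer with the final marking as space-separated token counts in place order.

state after step 1 := [0 2 1 2 3 1]
2. fire T4 -> [0 3 3 2 1 1]
3. fire T1 -> [0 5 1 2 1 1]
4. fire T3 -> [0 5 2 1 1 1]
5. fire T2 -> [0 3 2 3 1 0]
6. fire T3 -> [0 3 3 2 1 0]

0 3 3 2 1 0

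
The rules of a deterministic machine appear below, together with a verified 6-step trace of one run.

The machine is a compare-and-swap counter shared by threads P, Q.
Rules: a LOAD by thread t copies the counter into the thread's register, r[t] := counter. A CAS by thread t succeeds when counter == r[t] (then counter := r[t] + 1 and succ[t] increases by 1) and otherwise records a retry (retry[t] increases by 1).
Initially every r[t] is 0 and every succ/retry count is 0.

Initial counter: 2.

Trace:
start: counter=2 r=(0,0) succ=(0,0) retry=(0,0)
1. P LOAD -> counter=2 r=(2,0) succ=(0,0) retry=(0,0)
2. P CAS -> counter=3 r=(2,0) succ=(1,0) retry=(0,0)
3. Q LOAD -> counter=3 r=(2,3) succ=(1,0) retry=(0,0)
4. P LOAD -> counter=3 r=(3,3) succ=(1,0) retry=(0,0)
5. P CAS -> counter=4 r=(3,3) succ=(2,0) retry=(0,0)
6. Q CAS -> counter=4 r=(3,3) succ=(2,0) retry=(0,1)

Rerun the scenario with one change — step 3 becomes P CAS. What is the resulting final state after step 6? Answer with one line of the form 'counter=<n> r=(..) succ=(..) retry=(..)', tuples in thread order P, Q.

(re-executing from step 3 with the substitution; state before step 3: counter=3 r=(2,0) succ=(1,0) retry=(0,0))
3. P CAS -> counter=3 r=(2,0) succ=(1,0) retry=(1,0)
4. P LOAD -> counter=3 r=(3,0) succ=(1,0) retry=(1,0)
5. P CAS -> counter=4 r=(3,0) succ=(2,0) retry=(1,0)
6. Q CAS -> counter=4 r=(3,0) succ=(2,0) retry=(1,1)

counter=4 r=(3,0) succ=(2,0) retry=(1,1)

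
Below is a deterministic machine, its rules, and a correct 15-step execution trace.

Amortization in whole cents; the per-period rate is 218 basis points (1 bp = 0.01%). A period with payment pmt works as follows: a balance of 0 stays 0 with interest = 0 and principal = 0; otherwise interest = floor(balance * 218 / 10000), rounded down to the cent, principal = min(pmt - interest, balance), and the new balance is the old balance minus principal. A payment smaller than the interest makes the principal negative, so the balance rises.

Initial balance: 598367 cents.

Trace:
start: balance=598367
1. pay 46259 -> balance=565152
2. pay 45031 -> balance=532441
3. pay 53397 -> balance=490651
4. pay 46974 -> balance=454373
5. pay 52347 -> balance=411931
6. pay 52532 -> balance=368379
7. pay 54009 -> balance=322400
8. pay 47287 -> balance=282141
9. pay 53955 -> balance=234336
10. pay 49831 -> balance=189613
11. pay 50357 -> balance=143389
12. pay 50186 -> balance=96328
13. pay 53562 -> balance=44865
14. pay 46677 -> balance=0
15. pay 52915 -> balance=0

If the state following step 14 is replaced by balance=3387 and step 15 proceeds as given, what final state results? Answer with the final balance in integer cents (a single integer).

0

state after step 14 := balance=3387
15. pay 52915 -> balance=0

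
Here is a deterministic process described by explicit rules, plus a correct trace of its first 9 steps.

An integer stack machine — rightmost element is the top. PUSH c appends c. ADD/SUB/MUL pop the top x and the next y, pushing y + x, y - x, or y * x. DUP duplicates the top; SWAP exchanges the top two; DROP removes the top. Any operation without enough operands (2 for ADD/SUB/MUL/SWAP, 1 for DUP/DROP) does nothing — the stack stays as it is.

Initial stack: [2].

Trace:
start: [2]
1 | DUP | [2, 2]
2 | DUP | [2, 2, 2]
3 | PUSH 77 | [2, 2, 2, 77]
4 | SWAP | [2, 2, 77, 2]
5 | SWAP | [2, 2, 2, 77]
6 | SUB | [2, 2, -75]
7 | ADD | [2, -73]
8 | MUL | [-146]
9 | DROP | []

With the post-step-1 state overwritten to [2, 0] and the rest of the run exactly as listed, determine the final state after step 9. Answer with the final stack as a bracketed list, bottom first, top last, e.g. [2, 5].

[]

state after step 1 := [2, 0]
2 | DUP | [2, 0, 0]
3 | PUSH 77 | [2, 0, 0, 77]
4 | SWAP | [2, 0, 77, 0]
5 | SWAP | [2, 0, 0, 77]
6 | SUB | [2, 0, -77]
7 | ADD | [2, -77]
8 | MUL | [-154]
9 | DROP | []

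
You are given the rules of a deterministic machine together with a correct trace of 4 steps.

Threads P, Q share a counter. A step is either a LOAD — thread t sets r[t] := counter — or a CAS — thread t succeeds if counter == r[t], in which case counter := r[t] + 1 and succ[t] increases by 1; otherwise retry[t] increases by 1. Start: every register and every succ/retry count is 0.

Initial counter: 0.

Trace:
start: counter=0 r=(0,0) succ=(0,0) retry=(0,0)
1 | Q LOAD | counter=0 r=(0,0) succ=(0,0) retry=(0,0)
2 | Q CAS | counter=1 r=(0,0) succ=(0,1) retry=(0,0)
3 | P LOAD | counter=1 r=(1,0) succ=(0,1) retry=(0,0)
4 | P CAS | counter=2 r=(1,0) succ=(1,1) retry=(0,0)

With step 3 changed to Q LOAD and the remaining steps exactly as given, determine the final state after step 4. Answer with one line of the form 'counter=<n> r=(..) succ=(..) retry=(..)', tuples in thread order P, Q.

counter=1 r=(0,1) succ=(0,1) retry=(1,0)

(re-executing from step 3 with the substitution; state before step 3: counter=1 r=(0,0) succ=(0,1) retry=(0,0))
3 | Q LOAD | counter=1 r=(0,1) succ=(0,1) retry=(0,0)
4 | P CAS | counter=1 r=(0,1) succ=(0,1) retry=(1,0)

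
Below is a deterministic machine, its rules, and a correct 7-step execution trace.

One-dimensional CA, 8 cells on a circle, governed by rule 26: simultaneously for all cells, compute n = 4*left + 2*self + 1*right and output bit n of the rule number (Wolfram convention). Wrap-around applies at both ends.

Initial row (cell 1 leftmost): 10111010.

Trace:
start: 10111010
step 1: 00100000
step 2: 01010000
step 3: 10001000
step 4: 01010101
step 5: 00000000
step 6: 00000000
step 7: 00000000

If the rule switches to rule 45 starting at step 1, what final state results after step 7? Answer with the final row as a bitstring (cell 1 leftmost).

11110110

(re-executing steps 1..7 under rule 45; state before step 1: 10111010)
step 1: 11100111
step 2: 00000100
step 3: 11110101
step 4: 00001111
step 5: 01101000
step 6: 01011011
step 7: 11110110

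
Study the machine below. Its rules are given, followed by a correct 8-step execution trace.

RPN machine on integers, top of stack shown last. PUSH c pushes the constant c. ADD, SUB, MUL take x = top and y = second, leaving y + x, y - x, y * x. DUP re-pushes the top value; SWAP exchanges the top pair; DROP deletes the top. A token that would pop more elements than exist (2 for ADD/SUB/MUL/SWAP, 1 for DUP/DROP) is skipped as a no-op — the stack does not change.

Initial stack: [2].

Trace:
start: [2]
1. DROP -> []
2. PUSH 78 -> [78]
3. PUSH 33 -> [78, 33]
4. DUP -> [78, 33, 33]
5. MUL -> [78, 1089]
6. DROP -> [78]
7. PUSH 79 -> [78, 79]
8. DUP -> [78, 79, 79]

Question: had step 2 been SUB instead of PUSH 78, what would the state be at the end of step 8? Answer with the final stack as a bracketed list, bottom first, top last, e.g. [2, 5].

(re-executing from step 2 with the substitution; state before step 2: [])
2. SUB -> []
3. PUSH 33 -> [33]
4. DUP -> [33, 33]
5. MUL -> [1089]
6. DROP -> []
7. PUSH 79 -> [79]
8. DUP -> [79, 79]

[79, 79]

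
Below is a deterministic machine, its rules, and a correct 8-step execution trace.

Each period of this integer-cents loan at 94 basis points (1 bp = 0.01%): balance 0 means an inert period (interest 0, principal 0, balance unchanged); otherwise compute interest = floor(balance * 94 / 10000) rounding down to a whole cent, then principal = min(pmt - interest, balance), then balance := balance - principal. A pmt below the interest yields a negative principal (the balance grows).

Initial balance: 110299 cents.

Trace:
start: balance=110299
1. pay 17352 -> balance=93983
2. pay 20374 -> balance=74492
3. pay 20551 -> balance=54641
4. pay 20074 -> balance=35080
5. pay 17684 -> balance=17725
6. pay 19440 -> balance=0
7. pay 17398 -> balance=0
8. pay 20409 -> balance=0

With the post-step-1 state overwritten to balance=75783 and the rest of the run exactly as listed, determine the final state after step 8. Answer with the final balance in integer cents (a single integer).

state after step 1 := balance=75783
2. pay 20374 -> balance=56121
3. pay 20551 -> balance=36097
4. pay 20074 -> balance=16362
5. pay 17684 -> balance=0
6. pay 19440 -> balance=0
7. pay 17398 -> balance=0
8. pay 20409 -> balance=0

0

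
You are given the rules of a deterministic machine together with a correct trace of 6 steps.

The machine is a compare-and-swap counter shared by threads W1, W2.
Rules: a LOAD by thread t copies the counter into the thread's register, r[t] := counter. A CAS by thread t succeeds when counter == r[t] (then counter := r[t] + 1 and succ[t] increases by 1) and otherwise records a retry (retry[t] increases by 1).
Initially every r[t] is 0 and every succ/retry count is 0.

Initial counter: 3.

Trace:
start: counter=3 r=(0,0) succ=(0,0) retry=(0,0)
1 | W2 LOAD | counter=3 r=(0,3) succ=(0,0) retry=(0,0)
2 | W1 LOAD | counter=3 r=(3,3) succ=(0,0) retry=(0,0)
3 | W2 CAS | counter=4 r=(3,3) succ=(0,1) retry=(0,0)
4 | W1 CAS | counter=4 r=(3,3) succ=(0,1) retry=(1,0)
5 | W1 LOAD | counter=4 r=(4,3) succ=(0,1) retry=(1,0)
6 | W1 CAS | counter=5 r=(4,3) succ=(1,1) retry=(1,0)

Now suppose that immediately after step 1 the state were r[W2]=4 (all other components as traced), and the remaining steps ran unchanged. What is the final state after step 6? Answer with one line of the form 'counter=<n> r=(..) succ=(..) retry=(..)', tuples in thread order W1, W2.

counter=5 r=(4,4) succ=(2,0) retry=(0,1)

state after step 1 := counter=3 r=(0,4) succ=(0,0) retry=(0,0)
2 | W1 LOAD | counter=3 r=(3,4) succ=(0,0) retry=(0,0)
3 | W2 CAS | counter=3 r=(3,4) succ=(0,0) retry=(0,1)
4 | W1 CAS | counter=4 r=(3,4) succ=(1,0) retry=(0,1)
5 | W1 LOAD | counter=4 r=(4,4) succ=(1,0) retry=(0,1)
6 | W1 CAS | counter=5 r=(4,4) succ=(2,0) retry=(0,1)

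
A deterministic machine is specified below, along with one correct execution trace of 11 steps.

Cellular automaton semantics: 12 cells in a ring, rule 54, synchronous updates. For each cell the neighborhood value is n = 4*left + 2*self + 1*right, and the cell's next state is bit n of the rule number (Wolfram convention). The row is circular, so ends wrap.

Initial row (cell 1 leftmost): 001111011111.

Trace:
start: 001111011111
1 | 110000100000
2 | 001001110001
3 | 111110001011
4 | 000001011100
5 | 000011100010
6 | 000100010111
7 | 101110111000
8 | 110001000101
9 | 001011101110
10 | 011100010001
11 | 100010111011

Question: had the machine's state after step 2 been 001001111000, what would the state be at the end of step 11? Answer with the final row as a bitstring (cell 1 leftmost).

state after step 2 := 001001111000
3 | 011110000100
4 | 100001001110
5 | 110011110001
6 | 001100001010
7 | 010010011111
8 | 111111100000
9 | 000000010001
10 | 100000111011
11 | 010001000100

010001000100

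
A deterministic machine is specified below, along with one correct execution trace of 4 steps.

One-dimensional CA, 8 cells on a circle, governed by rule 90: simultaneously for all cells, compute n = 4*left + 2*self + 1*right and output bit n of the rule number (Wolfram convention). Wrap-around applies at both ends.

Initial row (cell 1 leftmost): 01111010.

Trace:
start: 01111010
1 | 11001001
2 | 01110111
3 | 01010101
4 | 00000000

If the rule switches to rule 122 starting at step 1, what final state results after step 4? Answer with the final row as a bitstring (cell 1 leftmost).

01100011

(re-executing steps 1..4 under rule 122; state before step 1: 01111010)
1 | 11001101
2 | 01111111
3 | 11000001
4 | 01100011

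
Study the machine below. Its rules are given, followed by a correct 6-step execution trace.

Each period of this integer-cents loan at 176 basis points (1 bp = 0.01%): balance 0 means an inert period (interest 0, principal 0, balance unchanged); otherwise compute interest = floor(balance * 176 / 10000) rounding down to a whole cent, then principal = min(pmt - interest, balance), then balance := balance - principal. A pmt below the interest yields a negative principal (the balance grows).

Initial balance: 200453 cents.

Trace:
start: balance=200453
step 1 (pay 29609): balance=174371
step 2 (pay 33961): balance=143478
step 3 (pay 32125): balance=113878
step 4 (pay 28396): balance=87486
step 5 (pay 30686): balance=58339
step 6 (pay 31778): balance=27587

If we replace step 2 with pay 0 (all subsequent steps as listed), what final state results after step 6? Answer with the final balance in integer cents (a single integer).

(re-executing from step 2 with the substitution; state before step 2: balance=174371)
step 2 (pay 0): balance=177439
step 3 (pay 32125): balance=148436
step 4 (pay 28396): balance=122652
step 5 (pay 30686): balance=94124
step 6 (pay 31778): balance=64002

64002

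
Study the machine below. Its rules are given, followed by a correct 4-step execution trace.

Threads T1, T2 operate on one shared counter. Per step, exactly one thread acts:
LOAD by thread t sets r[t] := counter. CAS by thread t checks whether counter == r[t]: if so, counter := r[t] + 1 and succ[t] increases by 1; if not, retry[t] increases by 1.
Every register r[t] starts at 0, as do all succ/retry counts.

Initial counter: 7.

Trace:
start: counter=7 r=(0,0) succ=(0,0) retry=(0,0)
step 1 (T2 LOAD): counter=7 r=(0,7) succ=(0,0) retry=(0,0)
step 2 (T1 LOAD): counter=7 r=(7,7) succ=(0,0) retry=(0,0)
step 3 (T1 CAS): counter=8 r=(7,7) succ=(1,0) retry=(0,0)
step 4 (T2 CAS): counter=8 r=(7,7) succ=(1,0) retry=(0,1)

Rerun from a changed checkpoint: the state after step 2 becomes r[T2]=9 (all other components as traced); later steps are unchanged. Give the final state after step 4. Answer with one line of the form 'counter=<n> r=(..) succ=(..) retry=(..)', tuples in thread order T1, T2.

counter=8 r=(7,9) succ=(1,0) retry=(0,1)

state after step 2 := counter=7 r=(7,9) succ=(0,0) retry=(0,0)
step 3 (T1 CAS): counter=8 r=(7,9) succ=(1,0) retry=(0,0)
step 4 (T2 CAS): counter=8 r=(7,9) succ=(1,0) retry=(0,1)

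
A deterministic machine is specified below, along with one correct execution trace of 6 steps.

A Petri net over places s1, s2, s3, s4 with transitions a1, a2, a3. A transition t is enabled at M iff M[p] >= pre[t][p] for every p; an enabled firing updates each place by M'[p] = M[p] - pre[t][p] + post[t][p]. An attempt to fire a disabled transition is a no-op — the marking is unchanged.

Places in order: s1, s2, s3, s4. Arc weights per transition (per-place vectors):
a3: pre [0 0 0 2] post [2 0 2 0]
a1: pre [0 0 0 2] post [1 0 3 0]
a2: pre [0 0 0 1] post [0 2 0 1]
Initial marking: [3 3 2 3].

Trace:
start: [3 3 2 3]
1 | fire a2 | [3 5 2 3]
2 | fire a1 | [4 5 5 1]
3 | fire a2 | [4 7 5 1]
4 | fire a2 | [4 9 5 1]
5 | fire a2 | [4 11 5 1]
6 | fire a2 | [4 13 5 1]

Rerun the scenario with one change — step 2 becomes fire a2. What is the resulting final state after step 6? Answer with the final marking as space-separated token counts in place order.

3 15 2 3

(re-executing from step 2 with the substitution; state before step 2: [3 5 2 3])
2 | fire a2 | [3 7 2 3]
3 | fire a2 | [3 9 2 3]
4 | fire a2 | [3 11 2 3]
5 | fire a2 | [3 13 2 3]
6 | fire a2 | [3 15 2 3]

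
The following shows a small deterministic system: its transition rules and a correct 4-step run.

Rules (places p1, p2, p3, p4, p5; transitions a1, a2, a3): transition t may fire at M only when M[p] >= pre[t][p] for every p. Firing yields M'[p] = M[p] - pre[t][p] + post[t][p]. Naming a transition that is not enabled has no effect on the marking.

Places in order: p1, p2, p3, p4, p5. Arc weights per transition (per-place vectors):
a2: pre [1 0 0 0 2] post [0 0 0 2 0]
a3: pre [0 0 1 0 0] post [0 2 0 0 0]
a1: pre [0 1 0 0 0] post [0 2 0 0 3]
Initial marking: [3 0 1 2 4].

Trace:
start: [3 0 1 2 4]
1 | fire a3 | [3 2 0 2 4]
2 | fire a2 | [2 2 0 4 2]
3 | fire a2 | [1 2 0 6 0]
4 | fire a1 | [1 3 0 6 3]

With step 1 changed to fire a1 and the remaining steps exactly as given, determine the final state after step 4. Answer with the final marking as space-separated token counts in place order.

(re-executing from step 1 with the substitution; state before step 1: [3 0 1 2 4])
1 | fire a1 | [3 0 1 2 4]
2 | fire a2 | [2 0 1 4 2]
3 | fire a2 | [1 0 1 6 0]
4 | fire a1 | [1 0 1 6 0]

1 0 1 6 0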